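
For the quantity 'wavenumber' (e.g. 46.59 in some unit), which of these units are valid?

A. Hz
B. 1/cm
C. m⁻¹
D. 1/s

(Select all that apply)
B, C

wavenumber has SI base units: 1 / m

Checking each option against 1 / m:
  A. Hz: ✗ does not match
  B. 1/cm: ✓ matches
  C. m⁻¹: ✓ matches
  D. 1/s: ✗ does not match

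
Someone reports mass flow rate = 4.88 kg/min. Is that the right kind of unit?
Yes

mass flow rate has SI base units: kg / s
kg/min reduces to the same SI base units, so it is a valid unit for mass flow rate.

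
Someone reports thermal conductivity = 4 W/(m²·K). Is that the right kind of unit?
No

thermal conductivity has SI base units: kg * m / (s^3 * K)
W/(m²·K) does NOT reduce to kg * m / (s^3 * K); a valid unit for thermal conductivity would be e.g. W/(m·K).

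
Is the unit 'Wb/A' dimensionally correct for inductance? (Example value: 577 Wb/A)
Yes

inductance has SI base units: kg * m^2 / (A^2 * s^2)
Wb/A reduces to the same SI base units, so it is a valid unit for inductance.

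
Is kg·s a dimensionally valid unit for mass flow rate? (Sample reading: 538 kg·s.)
No

mass flow rate has SI base units: kg / s
kg·s does NOT reduce to kg / s; a valid unit for mass flow rate would be e.g. kg/s.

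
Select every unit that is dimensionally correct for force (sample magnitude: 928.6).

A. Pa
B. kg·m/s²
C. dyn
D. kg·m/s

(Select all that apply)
B, C

force has SI base units: kg * m / s^2

Checking each option against kg * m / s^2:
  A. Pa: ✗ does not match
  B. kg·m/s²: ✓ matches
  C. dyn: ✓ matches
  D. kg·m/s: ✗ does not match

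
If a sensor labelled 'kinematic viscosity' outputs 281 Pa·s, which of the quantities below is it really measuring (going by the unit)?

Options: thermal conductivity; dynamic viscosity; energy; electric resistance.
dynamic viscosity

kinematic viscosity should have units dimensionally equivalent to m^2 / s (e.g. m²/s).
The given unit 'Pa·s' reduces to kg / (m * s). Of the listed options, that is the dimensionality of dynamic viscosity.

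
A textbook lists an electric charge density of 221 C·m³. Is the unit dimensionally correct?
No

electric charge density has SI base units: A * s / m^3
C·m³ does NOT reduce to A * s / m^3; a valid unit for electric charge density would be e.g. C/m³.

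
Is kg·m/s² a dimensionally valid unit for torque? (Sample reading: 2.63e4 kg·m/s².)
No

torque has SI base units: kg * m^2 / s^2
kg·m/s² does NOT reduce to kg * m^2 / s^2; a valid unit for torque would be e.g. N·m.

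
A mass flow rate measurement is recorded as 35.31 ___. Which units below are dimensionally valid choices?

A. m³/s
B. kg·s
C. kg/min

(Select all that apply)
C

mass flow rate has SI base units: kg / s

Checking each option against kg / s:
  A. m³/s: ✗ does not match
  B. kg·s: ✗ does not match
  C. kg/min: ✓ matches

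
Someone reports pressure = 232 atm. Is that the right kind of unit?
Yes

pressure has SI base units: kg / (m * s^2)
atm reduces to the same SI base units, so it is a valid unit for pressure.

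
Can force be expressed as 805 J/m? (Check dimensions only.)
Yes

force has SI base units: kg * m / s^2
J/m reduces to the same SI base units, so it is a valid unit for force.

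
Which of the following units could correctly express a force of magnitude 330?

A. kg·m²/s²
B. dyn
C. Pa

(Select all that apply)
B

force has SI base units: kg * m / s^2

Checking each option against kg * m / s^2:
  A. kg·m²/s²: ✗ does not match
  B. dyn: ✓ matches
  C. Pa: ✗ does not match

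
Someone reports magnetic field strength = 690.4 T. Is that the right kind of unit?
No

magnetic field strength has SI base units: A / m
T does NOT reduce to A / m; a valid unit for magnetic field strength would be e.g. A/m.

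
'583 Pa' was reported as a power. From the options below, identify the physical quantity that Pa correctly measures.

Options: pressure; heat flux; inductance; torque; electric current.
pressure

power should have units dimensionally equivalent to kg * m^2 / s^3 (e.g. W).
The given unit 'Pa' reduces to kg / (m * s^2). Of the listed options, that is the dimensionality of pressure.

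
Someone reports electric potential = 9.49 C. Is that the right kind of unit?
No

electric potential has SI base units: kg * m^2 / (A * s^3)
C does NOT reduce to kg * m^2 / (A * s^3); a valid unit for electric potential would be e.g. V.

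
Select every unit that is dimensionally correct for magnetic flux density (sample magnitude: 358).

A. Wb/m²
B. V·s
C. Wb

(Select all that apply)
A

magnetic flux density has SI base units: kg / (A * s^2)

Checking each option against kg / (A * s^2):
  A. Wb/m²: ✓ matches
  B. V·s: ✗ does not match
  C. Wb: ✗ does not match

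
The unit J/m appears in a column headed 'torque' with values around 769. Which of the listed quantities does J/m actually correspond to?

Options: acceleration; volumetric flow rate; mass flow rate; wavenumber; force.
force

torque should have units dimensionally equivalent to kg * m^2 / s^2 (e.g. N·m).
The given unit 'J/m' reduces to kg * m / s^2. Of the listed options, that is the dimensionality of force.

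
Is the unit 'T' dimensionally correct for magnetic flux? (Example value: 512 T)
No

magnetic flux has SI base units: kg * m^2 / (A * s^2)
T does NOT reduce to kg * m^2 / (A * s^2); a valid unit for magnetic flux would be e.g. Wb.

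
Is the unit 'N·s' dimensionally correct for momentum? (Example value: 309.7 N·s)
Yes

momentum has SI base units: kg * m / s
N·s reduces to the same SI base units, so it is a valid unit for momentum.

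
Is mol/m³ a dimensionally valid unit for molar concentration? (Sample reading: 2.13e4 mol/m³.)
Yes

molar concentration has SI base units: mol / m^3
mol/m³ reduces to the same SI base units, so it is a valid unit for molar concentration.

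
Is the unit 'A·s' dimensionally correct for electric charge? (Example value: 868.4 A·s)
Yes

electric charge has SI base units: A * s
A·s reduces to the same SI base units, so it is a valid unit for electric charge.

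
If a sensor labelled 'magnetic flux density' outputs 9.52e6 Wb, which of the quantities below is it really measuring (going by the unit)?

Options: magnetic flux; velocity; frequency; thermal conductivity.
magnetic flux

magnetic flux density should have units dimensionally equivalent to kg / (A * s^2) (e.g. T).
The given unit 'Wb' reduces to kg * m^2 / (A * s^2). Of the listed options, that is the dimensionality of magnetic flux.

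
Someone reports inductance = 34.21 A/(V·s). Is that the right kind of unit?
No

inductance has SI base units: kg * m^2 / (A^2 * s^2)
A/(V·s) does NOT reduce to kg * m^2 / (A^2 * s^2); a valid unit for inductance would be e.g. H.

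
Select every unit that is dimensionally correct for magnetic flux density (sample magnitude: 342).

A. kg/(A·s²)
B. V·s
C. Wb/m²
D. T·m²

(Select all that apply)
A, C

magnetic flux density has SI base units: kg / (A * s^2)

Checking each option against kg / (A * s^2):
  A. kg/(A·s²): ✓ matches
  B. V·s: ✗ does not match
  C. Wb/m²: ✓ matches
  D. T·m²: ✗ does not match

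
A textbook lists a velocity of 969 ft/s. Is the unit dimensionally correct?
Yes

velocity has SI base units: m / s
ft/s reduces to the same SI base units, so it is a valid unit for velocity.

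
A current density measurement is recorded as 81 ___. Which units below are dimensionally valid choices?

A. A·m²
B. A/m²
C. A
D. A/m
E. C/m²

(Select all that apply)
B

current density has SI base units: A / m^2

Checking each option against A / m^2:
  A. A·m²: ✗ does not match
  B. A/m²: ✓ matches
  C. A: ✗ does not match
  D. A/m: ✗ does not match
  E. C/m²: ✗ does not match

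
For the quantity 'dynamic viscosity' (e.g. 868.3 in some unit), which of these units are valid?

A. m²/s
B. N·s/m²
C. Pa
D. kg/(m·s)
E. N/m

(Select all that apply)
B, D

dynamic viscosity has SI base units: kg / (m * s)

Checking each option against kg / (m * s):
  A. m²/s: ✗ does not match
  B. N·s/m²: ✓ matches
  C. Pa: ✗ does not match
  D. kg/(m·s): ✓ matches
  E. N/m: ✗ does not match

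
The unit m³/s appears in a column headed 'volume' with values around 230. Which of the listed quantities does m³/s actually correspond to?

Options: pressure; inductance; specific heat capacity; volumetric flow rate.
volumetric flow rate

volume should have units dimensionally equivalent to m^3 (e.g. m³).
The given unit 'm³/s' reduces to m^3 / s. Of the listed options, that is the dimensionality of volumetric flow rate.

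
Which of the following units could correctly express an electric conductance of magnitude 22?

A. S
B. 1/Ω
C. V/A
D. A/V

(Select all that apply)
A, B, D

electric conductance has SI base units: A^2 * s^3 / (kg * m^2)

Checking each option against A^2 * s^3 / (kg * m^2):
  A. S: ✓ matches
  B. 1/Ω: ✓ matches
  C. V/A: ✗ does not match
  D. A/V: ✓ matches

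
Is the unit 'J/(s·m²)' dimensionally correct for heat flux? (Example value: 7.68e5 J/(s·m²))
Yes

heat flux has SI base units: kg / s^3
J/(s·m²) reduces to the same SI base units, so it is a valid unit for heat flux.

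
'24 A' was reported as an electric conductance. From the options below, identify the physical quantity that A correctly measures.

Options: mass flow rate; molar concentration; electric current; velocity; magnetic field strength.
electric current

electric conductance should have units dimensionally equivalent to A^2 * s^3 / (kg * m^2) (e.g. S).
The given unit 'A' reduces to A. Of the listed options, that is the dimensionality of electric current.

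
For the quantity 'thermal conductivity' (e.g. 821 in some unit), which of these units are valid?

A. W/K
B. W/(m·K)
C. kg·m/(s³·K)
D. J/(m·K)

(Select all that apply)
B, C

thermal conductivity has SI base units: kg * m / (s^3 * K)

Checking each option against kg * m / (s^3 * K):
  A. W/K: ✗ does not match
  B. W/(m·K): ✓ matches
  C. kg·m/(s³·K): ✓ matches
  D. J/(m·K): ✗ does not match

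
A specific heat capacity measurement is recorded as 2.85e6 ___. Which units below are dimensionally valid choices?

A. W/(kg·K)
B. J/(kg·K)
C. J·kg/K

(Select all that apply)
B

specific heat capacity has SI base units: m^2 / (s^2 * K)

Checking each option against m^2 / (s^2 * K):
  A. W/(kg·K): ✗ does not match
  B. J/(kg·K): ✓ matches
  C. J·kg/K: ✗ does not match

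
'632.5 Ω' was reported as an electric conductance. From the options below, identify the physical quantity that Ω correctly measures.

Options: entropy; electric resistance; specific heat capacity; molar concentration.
electric resistance

electric conductance should have units dimensionally equivalent to A^2 * s^3 / (kg * m^2) (e.g. S).
The given unit 'Ω' reduces to kg * m^2 / (A^2 * s^3). Of the listed options, that is the dimensionality of electric resistance.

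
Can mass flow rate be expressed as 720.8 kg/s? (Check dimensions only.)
Yes

mass flow rate has SI base units: kg / s
kg/s reduces to the same SI base units, so it is a valid unit for mass flow rate.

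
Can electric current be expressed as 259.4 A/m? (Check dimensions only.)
No

electric current has SI base units: A
A/m does NOT reduce to A; a valid unit for electric current would be e.g. A.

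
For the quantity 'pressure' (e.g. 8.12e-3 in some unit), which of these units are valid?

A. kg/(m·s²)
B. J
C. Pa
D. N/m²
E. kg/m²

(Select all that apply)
A, C, D

pressure has SI base units: kg / (m * s^2)

Checking each option against kg / (m * s^2):
  A. kg/(m·s²): ✓ matches
  B. J: ✗ does not match
  C. Pa: ✓ matches
  D. N/m²: ✓ matches
  E. kg/m²: ✗ does not match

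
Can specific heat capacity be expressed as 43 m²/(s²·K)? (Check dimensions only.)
Yes

specific heat capacity has SI base units: m^2 / (s^2 * K)
m²/(s²·K) reduces to the same SI base units, so it is a valid unit for specific heat capacity.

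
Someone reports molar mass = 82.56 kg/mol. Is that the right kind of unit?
Yes

molar mass has SI base units: kg / mol
kg/mol reduces to the same SI base units, so it is a valid unit for molar mass.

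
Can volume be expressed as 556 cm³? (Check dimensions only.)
Yes

volume has SI base units: m^3
cm³ reduces to the same SI base units, so it is a valid unit for volume.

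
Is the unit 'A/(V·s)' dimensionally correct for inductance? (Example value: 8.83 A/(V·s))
No

inductance has SI base units: kg * m^2 / (A^2 * s^2)
A/(V·s) does NOT reduce to kg * m^2 / (A^2 * s^2); a valid unit for inductance would be e.g. H.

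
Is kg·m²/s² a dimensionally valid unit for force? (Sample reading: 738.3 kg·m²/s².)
No

force has SI base units: kg * m / s^2
kg·m²/s² does NOT reduce to kg * m / s^2; a valid unit for force would be e.g. N.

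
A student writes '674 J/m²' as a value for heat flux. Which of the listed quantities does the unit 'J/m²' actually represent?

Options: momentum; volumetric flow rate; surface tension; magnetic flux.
surface tension

heat flux should have units dimensionally equivalent to kg / s^3 (e.g. W/m²).
The given unit 'J/m²' reduces to kg / s^2. Of the listed options, that is the dimensionality of surface tension.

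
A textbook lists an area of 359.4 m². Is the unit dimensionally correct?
Yes

area has SI base units: m^2
m² reduces to the same SI base units, so it is a valid unit for area.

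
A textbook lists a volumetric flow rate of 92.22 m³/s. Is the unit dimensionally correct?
Yes

volumetric flow rate has SI base units: m^3 / s
m³/s reduces to the same SI base units, so it is a valid unit for volumetric flow rate.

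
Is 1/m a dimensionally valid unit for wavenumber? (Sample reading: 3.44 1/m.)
Yes

wavenumber has SI base units: 1 / m
1/m reduces to the same SI base units, so it is a valid unit for wavenumber.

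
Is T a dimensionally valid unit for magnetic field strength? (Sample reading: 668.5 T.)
No

magnetic field strength has SI base units: A / m
T does NOT reduce to A / m; a valid unit for magnetic field strength would be e.g. A/m.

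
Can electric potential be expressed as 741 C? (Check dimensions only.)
No

electric potential has SI base units: kg * m^2 / (A * s^3)
C does NOT reduce to kg * m^2 / (A * s^3); a valid unit for electric potential would be e.g. V.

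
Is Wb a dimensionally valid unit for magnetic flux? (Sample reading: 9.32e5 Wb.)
Yes

magnetic flux has SI base units: kg * m^2 / (A * s^2)
Wb reduces to the same SI base units, so it is a valid unit for magnetic flux.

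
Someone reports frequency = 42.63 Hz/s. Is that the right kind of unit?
No

frequency has SI base units: 1 / s
Hz/s does NOT reduce to 1 / s; a valid unit for frequency would be e.g. Hz.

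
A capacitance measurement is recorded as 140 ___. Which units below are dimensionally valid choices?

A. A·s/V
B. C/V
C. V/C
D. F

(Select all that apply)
A, B, D

capacitance has SI base units: A^2 * s^4 / (kg * m^2)

Checking each option against A^2 * s^4 / (kg * m^2):
  A. A·s/V: ✓ matches
  B. C/V: ✓ matches
  C. V/C: ✗ does not match
  D. F: ✓ matches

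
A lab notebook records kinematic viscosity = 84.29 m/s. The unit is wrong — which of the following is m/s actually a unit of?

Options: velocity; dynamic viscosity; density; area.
velocity

kinematic viscosity should have units dimensionally equivalent to m^2 / s (e.g. m²/s).
The given unit 'm/s' reduces to m / s. Of the listed options, that is the dimensionality of velocity.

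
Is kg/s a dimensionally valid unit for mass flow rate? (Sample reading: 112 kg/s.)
Yes

mass flow rate has SI base units: kg / s
kg/s reduces to the same SI base units, so it is a valid unit for mass flow rate.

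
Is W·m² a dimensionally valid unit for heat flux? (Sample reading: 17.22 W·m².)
No

heat flux has SI base units: kg / s^3
W·m² does NOT reduce to kg / s^3; a valid unit for heat flux would be e.g. W/m².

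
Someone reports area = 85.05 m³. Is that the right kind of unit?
No

area has SI base units: m^2
m³ does NOT reduce to m^2; a valid unit for area would be e.g. m².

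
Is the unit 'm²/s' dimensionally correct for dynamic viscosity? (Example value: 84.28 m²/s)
No

dynamic viscosity has SI base units: kg / (m * s)
m²/s does NOT reduce to kg / (m * s); a valid unit for dynamic viscosity would be e.g. Pa·s.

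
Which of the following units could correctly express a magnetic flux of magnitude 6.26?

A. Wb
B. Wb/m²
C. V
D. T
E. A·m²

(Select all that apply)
A

magnetic flux has SI base units: kg * m^2 / (A * s^2)

Checking each option against kg * m^2 / (A * s^2):
  A. Wb: ✓ matches
  B. Wb/m²: ✗ does not match
  C. V: ✗ does not match
  D. T: ✗ does not match
  E. A·m²: ✗ does not match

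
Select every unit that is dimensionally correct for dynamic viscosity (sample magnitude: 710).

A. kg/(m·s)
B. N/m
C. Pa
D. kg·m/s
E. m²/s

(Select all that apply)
A

dynamic viscosity has SI base units: kg / (m * s)

Checking each option against kg / (m * s):
  A. kg/(m·s): ✓ matches
  B. N/m: ✗ does not match
  C. Pa: ✗ does not match
  D. kg·m/s: ✗ does not match
  E. m²/s: ✗ does not match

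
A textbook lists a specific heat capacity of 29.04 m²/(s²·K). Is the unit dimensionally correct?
Yes

specific heat capacity has SI base units: m^2 / (s^2 * K)
m²/(s²·K) reduces to the same SI base units, so it is a valid unit for specific heat capacity.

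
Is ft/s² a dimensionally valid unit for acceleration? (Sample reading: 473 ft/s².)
Yes

acceleration has SI base units: m / s^2
ft/s² reduces to the same SI base units, so it is a valid unit for acceleration.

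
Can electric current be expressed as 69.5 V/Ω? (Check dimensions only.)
Yes

electric current has SI base units: A
V/Ω reduces to the same SI base units, so it is a valid unit for electric current.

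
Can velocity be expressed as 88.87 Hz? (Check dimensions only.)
No

velocity has SI base units: m / s
Hz does NOT reduce to m / s; a valid unit for velocity would be e.g. m/s.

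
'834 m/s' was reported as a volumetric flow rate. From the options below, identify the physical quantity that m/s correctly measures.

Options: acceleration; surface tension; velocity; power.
velocity

volumetric flow rate should have units dimensionally equivalent to m^3 / s (e.g. m³/s).
The given unit 'm/s' reduces to m / s. Of the listed options, that is the dimensionality of velocity.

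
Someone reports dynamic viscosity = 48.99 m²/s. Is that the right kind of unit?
No

dynamic viscosity has SI base units: kg / (m * s)
m²/s does NOT reduce to kg / (m * s); a valid unit for dynamic viscosity would be e.g. Pa·s.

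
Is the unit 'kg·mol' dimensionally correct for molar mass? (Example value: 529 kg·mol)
No

molar mass has SI base units: kg / mol
kg·mol does NOT reduce to kg / mol; a valid unit for molar mass would be e.g. kg/mol.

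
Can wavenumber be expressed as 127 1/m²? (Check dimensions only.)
No

wavenumber has SI base units: 1 / m
1/m² does NOT reduce to 1 / m; a valid unit for wavenumber would be e.g. 1/m.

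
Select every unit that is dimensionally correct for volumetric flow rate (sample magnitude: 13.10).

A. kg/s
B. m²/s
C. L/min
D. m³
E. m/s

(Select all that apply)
C

volumetric flow rate has SI base units: m^3 / s

Checking each option against m^3 / s:
  A. kg/s: ✗ does not match
  B. m²/s: ✗ does not match
  C. L/min: ✓ matches
  D. m³: ✗ does not match
  E. m/s: ✗ does not match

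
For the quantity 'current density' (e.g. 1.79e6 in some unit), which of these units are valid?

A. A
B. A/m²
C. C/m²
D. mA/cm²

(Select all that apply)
B, D

current density has SI base units: A / m^2

Checking each option against A / m^2:
  A. A: ✗ does not match
  B. A/m²: ✓ matches
  C. C/m²: ✗ does not match
  D. mA/cm²: ✓ matches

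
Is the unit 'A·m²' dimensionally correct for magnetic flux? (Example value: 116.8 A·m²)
No

magnetic flux has SI base units: kg * m^2 / (A * s^2)
A·m² does NOT reduce to kg * m^2 / (A * s^2); a valid unit for magnetic flux would be e.g. Wb.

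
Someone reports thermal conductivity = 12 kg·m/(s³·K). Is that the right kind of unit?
Yes

thermal conductivity has SI base units: kg * m / (s^3 * K)
kg·m/(s³·K) reduces to the same SI base units, so it is a valid unit for thermal conductivity.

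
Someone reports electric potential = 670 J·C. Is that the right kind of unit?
No

electric potential has SI base units: kg * m^2 / (A * s^3)
J·C does NOT reduce to kg * m^2 / (A * s^3); a valid unit for electric potential would be e.g. V.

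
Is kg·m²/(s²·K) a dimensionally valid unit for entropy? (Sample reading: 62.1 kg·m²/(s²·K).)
Yes

entropy has SI base units: kg * m^2 / (s^2 * K)
kg·m²/(s²·K) reduces to the same SI base units, so it is a valid unit for entropy.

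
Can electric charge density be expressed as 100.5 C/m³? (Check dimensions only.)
Yes

electric charge density has SI base units: A * s / m^3
C/m³ reduces to the same SI base units, so it is a valid unit for electric charge density.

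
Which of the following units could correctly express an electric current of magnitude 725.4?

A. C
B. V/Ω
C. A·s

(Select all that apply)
B

electric current has SI base units: A

Checking each option against A:
  A. C: ✗ does not match
  B. V/Ω: ✓ matches
  C. A·s: ✗ does not match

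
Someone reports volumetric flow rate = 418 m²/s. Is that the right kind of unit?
No

volumetric flow rate has SI base units: m^3 / s
m²/s does NOT reduce to m^3 / s; a valid unit for volumetric flow rate would be e.g. m³/s.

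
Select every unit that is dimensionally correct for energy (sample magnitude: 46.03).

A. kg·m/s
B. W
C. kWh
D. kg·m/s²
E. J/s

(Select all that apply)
C

energy has SI base units: kg * m^2 / s^2

Checking each option against kg * m^2 / s^2:
  A. kg·m/s: ✗ does not match
  B. W: ✗ does not match
  C. kWh: ✓ matches
  D. kg·m/s²: ✗ does not match
  E. J/s: ✗ does not match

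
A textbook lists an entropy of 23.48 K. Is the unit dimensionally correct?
No

entropy has SI base units: kg * m^2 / (s^2 * K)
K does NOT reduce to kg * m^2 / (s^2 * K); a valid unit for entropy would be e.g. J/K.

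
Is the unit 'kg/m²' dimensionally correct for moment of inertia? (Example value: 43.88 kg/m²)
No

moment of inertia has SI base units: kg * m^2
kg/m² does NOT reduce to kg * m^2; a valid unit for moment of inertia would be e.g. kg·m².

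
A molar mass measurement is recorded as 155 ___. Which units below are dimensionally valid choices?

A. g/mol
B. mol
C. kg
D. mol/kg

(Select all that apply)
A

molar mass has SI base units: kg / mol

Checking each option against kg / mol:
  A. g/mol: ✓ matches
  B. mol: ✗ does not match
  C. kg: ✗ does not match
  D. mol/kg: ✗ does not match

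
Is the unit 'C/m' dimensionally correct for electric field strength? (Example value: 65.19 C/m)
No

electric field strength has SI base units: kg * m / (A * s^3)
C/m does NOT reduce to kg * m / (A * s^3); a valid unit for electric field strength would be e.g. V/m.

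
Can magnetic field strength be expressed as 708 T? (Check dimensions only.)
No

magnetic field strength has SI base units: A / m
T does NOT reduce to A / m; a valid unit for magnetic field strength would be e.g. A/m.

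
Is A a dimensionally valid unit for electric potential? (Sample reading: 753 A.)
No

electric potential has SI base units: kg * m^2 / (A * s^3)
A does NOT reduce to kg * m^2 / (A * s^3); a valid unit for electric potential would be e.g. V.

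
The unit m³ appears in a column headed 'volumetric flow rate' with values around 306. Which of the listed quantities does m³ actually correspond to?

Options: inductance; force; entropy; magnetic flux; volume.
volume

volumetric flow rate should have units dimensionally equivalent to m^3 / s (e.g. m³/s).
The given unit 'm³' reduces to m^3. Of the listed options, that is the dimensionality of volume.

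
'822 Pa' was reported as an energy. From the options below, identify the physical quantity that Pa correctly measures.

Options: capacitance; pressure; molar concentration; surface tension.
pressure

energy should have units dimensionally equivalent to kg * m^2 / s^2 (e.g. J).
The given unit 'Pa' reduces to kg / (m * s^2). Of the listed options, that is the dimensionality of pressure.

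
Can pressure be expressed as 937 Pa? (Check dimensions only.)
Yes

pressure has SI base units: kg / (m * s^2)
Pa reduces to the same SI base units, so it is a valid unit for pressure.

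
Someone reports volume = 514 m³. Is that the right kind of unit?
Yes

volume has SI base units: m^3
m³ reduces to the same SI base units, so it is a valid unit for volume.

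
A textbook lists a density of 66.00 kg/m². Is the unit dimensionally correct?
No

density has SI base units: kg / m^3
kg/m² does NOT reduce to kg / m^3; a valid unit for density would be e.g. kg/m³.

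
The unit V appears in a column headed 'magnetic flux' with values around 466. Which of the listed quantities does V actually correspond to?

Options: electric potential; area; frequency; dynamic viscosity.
electric potential

magnetic flux should have units dimensionally equivalent to kg * m^2 / (A * s^2) (e.g. Wb).
The given unit 'V' reduces to kg * m^2 / (A * s^3). Of the listed options, that is the dimensionality of electric potential.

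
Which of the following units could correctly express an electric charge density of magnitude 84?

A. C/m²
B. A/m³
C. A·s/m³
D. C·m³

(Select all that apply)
C

electric charge density has SI base units: A * s / m^3

Checking each option against A * s / m^3:
  A. C/m²: ✗ does not match
  B. A/m³: ✗ does not match
  C. A·s/m³: ✓ matches
  D. C·m³: ✗ does not match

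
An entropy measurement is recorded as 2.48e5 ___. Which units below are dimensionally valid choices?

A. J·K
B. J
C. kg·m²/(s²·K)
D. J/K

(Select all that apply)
C, D

entropy has SI base units: kg * m^2 / (s^2 * K)

Checking each option against kg * m^2 / (s^2 * K):
  A. J·K: ✗ does not match
  B. J: ✗ does not match
  C. kg·m²/(s²·K): ✓ matches
  D. J/K: ✓ matches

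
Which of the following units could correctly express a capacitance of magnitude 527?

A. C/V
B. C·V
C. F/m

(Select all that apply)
A

capacitance has SI base units: A^2 * s^4 / (kg * m^2)

Checking each option against A^2 * s^4 / (kg * m^2):
  A. C/V: ✓ matches
  B. C·V: ✗ does not match
  C. F/m: ✗ does not match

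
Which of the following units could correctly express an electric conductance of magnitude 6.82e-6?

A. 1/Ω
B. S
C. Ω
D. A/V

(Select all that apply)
A, B, D

electric conductance has SI base units: A^2 * s^3 / (kg * m^2)

Checking each option against A^2 * s^3 / (kg * m^2):
  A. 1/Ω: ✓ matches
  B. S: ✓ matches
  C. Ω: ✗ does not match
  D. A/V: ✓ matches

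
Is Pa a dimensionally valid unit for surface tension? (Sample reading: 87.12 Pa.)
No

surface tension has SI base units: kg / s^2
Pa does NOT reduce to kg / s^2; a valid unit for surface tension would be e.g. N/m.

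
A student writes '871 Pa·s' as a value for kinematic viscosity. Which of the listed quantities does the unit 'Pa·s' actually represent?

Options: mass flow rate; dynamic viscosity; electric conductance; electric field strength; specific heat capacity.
dynamic viscosity

kinematic viscosity should have units dimensionally equivalent to m^2 / s (e.g. m²/s).
The given unit 'Pa·s' reduces to kg / (m * s). Of the listed options, that is the dimensionality of dynamic viscosity.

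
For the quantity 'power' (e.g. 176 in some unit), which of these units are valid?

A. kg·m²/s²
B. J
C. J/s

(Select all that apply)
C

power has SI base units: kg * m^2 / s^3

Checking each option against kg * m^2 / s^3:
  A. kg·m²/s²: ✗ does not match
  B. J: ✗ does not match
  C. J/s: ✓ matches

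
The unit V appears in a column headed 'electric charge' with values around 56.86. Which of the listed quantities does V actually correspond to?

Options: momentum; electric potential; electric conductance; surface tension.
electric potential

electric charge should have units dimensionally equivalent to A * s (e.g. C).
The given unit 'V' reduces to kg * m^2 / (A * s^3). Of the listed options, that is the dimensionality of electric potential.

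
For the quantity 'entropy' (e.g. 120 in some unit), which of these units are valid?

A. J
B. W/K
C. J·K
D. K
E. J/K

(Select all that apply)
E

entropy has SI base units: kg * m^2 / (s^2 * K)

Checking each option against kg * m^2 / (s^2 * K):
  A. J: ✗ does not match
  B. W/K: ✗ does not match
  C. J·K: ✗ does not match
  D. K: ✗ does not match
  E. J/K: ✓ matches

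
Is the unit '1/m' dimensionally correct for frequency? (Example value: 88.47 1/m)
No

frequency has SI base units: 1 / s
1/m does NOT reduce to 1 / s; a valid unit for frequency would be e.g. Hz.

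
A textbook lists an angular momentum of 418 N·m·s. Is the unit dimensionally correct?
Yes

angular momentum has SI base units: kg * m^2 / s
N·m·s reduces to the same SI base units, so it is a valid unit for angular momentum.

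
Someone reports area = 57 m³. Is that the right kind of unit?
No

area has SI base units: m^2
m³ does NOT reduce to m^2; a valid unit for area would be e.g. m².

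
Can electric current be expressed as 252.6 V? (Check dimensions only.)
No

electric current has SI base units: A
V does NOT reduce to A; a valid unit for electric current would be e.g. A.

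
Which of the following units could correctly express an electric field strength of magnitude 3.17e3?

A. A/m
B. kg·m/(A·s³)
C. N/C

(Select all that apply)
B, C

electric field strength has SI base units: kg * m / (A * s^3)

Checking each option against kg * m / (A * s^3):
  A. A/m: ✗ does not match
  B. kg·m/(A·s³): ✓ matches
  C. N/C: ✓ matches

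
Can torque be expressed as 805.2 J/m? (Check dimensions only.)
No

torque has SI base units: kg * m^2 / s^2
J/m does NOT reduce to kg * m^2 / s^2; a valid unit for torque would be e.g. N·m.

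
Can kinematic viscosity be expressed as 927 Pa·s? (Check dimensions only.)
No

kinematic viscosity has SI base units: m^2 / s
Pa·s does NOT reduce to m^2 / s; a valid unit for kinematic viscosity would be e.g. m²/s.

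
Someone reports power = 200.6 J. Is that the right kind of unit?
No

power has SI base units: kg * m^2 / s^3
J does NOT reduce to kg * m^2 / s^3; a valid unit for power would be e.g. W.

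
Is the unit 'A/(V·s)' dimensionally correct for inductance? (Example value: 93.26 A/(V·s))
No

inductance has SI base units: kg * m^2 / (A^2 * s^2)
A/(V·s) does NOT reduce to kg * m^2 / (A^2 * s^2); a valid unit for inductance would be e.g. H.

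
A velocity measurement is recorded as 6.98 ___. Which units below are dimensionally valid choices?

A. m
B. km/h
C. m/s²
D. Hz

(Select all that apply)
B

velocity has SI base units: m / s

Checking each option against m / s:
  A. m: ✗ does not match
  B. km/h: ✓ matches
  C. m/s²: ✗ does not match
  D. Hz: ✗ does not match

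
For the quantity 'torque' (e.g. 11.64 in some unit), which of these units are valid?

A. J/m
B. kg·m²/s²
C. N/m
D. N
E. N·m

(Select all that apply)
B, E

torque has SI base units: kg * m^2 / s^2

Checking each option against kg * m^2 / s^2:
  A. J/m: ✗ does not match
  B. kg·m²/s²: ✓ matches
  C. N/m: ✗ does not match
  D. N: ✗ does not match
  E. N·m: ✓ matches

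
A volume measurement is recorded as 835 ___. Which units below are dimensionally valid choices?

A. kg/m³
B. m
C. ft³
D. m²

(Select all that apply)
C

volume has SI base units: m^3

Checking each option against m^3:
  A. kg/m³: ✗ does not match
  B. m: ✗ does not match
  C. ft³: ✓ matches
  D. m²: ✗ does not match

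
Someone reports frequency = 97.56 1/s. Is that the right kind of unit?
Yes

frequency has SI base units: 1 / s
1/s reduces to the same SI base units, so it is a valid unit for frequency.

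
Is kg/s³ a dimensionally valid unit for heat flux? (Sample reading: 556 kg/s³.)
Yes

heat flux has SI base units: kg / s^3
kg/s³ reduces to the same SI base units, so it is a valid unit for heat flux.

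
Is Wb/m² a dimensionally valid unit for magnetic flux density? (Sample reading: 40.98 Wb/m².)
Yes

magnetic flux density has SI base units: kg / (A * s^2)
Wb/m² reduces to the same SI base units, so it is a valid unit for magnetic flux density.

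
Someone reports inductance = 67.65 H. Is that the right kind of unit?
Yes

inductance has SI base units: kg * m^2 / (A^2 * s^2)
H reduces to the same SI base units, so it is a valid unit for inductance.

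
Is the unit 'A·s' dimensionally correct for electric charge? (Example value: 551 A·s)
Yes

electric charge has SI base units: A * s
A·s reduces to the same SI base units, so it is a valid unit for electric charge.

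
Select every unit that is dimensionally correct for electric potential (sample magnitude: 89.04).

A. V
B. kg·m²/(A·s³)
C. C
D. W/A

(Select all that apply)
A, B, D

electric potential has SI base units: kg * m^2 / (A * s^3)

Checking each option against kg * m^2 / (A * s^3):
  A. V: ✓ matches
  B. kg·m²/(A·s³): ✓ matches
  C. C: ✗ does not match
  D. W/A: ✓ matches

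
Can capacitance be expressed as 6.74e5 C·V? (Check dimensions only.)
No

capacitance has SI base units: A^2 * s^4 / (kg * m^2)
C·V does NOT reduce to A^2 * s^4 / (kg * m^2); a valid unit for capacitance would be e.g. F.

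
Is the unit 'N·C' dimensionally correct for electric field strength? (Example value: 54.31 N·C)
No

electric field strength has SI base units: kg * m / (A * s^3)
N·C does NOT reduce to kg * m / (A * s^3); a valid unit for electric field strength would be e.g. V/m.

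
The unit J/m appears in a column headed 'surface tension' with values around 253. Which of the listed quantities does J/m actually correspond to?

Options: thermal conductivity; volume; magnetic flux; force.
force

surface tension should have units dimensionally equivalent to kg / s^2 (e.g. N/m).
The given unit 'J/m' reduces to kg * m / s^2. Of the listed options, that is the dimensionality of force.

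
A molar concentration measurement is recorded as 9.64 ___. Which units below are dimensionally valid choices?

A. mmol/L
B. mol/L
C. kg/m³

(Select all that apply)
A, B

molar concentration has SI base units: mol / m^3

Checking each option against mol / m^3:
  A. mmol/L: ✓ matches
  B. mol/L: ✓ matches
  C. kg/m³: ✗ does not match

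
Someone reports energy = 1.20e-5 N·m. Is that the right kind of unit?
Yes

energy has SI base units: kg * m^2 / s^2
N·m reduces to the same SI base units, so it is a valid unit for energy.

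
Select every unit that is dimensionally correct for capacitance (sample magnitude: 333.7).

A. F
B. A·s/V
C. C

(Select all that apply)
A, B

capacitance has SI base units: A^2 * s^4 / (kg * m^2)

Checking each option against A^2 * s^4 / (kg * m^2):
  A. F: ✓ matches
  B. A·s/V: ✓ matches
  C. C: ✗ does not match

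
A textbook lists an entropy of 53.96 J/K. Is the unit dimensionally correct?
Yes

entropy has SI base units: kg * m^2 / (s^2 * K)
J/K reduces to the same SI base units, so it is a valid unit for entropy.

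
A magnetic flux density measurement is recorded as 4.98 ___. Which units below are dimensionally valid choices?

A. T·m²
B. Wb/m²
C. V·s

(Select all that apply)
B

magnetic flux density has SI base units: kg / (A * s^2)

Checking each option against kg / (A * s^2):
  A. T·m²: ✗ does not match
  B. Wb/m²: ✓ matches
  C. V·s: ✗ does not match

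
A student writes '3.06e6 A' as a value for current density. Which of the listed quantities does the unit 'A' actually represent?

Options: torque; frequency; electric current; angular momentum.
electric current

current density should have units dimensionally equivalent to A / m^2 (e.g. A/m²).
The given unit 'A' reduces to A. Of the listed options, that is the dimensionality of electric current.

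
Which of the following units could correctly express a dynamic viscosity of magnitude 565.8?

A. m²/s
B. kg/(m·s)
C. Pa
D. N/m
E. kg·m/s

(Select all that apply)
B

dynamic viscosity has SI base units: kg / (m * s)

Checking each option against kg / (m * s):
  A. m²/s: ✗ does not match
  B. kg/(m·s): ✓ matches
  C. Pa: ✗ does not match
  D. N/m: ✗ does not match
  E. kg·m/s: ✗ does not match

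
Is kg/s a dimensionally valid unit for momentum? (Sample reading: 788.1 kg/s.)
No

momentum has SI base units: kg * m / s
kg/s does NOT reduce to kg * m / s; a valid unit for momentum would be e.g. kg·m/s.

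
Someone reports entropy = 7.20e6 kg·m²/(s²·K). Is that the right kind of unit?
Yes

entropy has SI base units: kg * m^2 / (s^2 * K)
kg·m²/(s²·K) reduces to the same SI base units, so it is a valid unit for entropy.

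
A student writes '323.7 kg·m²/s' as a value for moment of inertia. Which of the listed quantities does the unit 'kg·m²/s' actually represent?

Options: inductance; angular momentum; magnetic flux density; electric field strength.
angular momentum

moment of inertia should have units dimensionally equivalent to kg * m^2 (e.g. kg·m²).
The given unit 'kg·m²/s' reduces to kg * m^2 / s. Of the listed options, that is the dimensionality of angular momentum.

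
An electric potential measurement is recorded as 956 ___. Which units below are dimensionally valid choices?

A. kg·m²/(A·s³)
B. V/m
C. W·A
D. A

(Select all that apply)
A

electric potential has SI base units: kg * m^2 / (A * s^3)

Checking each option against kg * m^2 / (A * s^3):
  A. kg·m²/(A·s³): ✓ matches
  B. V/m: ✗ does not match
  C. W·A: ✗ does not match
  D. A: ✗ does not match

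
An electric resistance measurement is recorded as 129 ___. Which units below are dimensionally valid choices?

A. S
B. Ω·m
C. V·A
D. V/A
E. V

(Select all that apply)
D

electric resistance has SI base units: kg * m^2 / (A^2 * s^3)

Checking each option against kg * m^2 / (A^2 * s^3):
  A. S: ✗ does not match
  B. Ω·m: ✗ does not match
  C. V·A: ✗ does not match
  D. V/A: ✓ matches
  E. V: ✗ does not match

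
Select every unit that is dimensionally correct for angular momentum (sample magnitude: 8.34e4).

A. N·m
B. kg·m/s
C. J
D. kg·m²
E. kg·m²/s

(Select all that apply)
E

angular momentum has SI base units: kg * m^2 / s

Checking each option against kg * m^2 / s:
  A. N·m: ✗ does not match
  B. kg·m/s: ✗ does not match
  C. J: ✗ does not match
  D. kg·m²: ✗ does not match
  E. kg·m²/s: ✓ matches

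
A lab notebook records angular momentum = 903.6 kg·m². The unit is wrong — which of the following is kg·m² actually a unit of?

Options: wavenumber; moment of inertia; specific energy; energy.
moment of inertia

angular momentum should have units dimensionally equivalent to kg * m^2 / s (e.g. kg·m²/s).
The given unit 'kg·m²' reduces to kg * m^2. Of the listed options, that is the dimensionality of moment of inertia.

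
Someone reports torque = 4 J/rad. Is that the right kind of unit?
Yes

torque has SI base units: kg * m^2 / s^2
J/rad reduces to the same SI base units, so it is a valid unit for torque.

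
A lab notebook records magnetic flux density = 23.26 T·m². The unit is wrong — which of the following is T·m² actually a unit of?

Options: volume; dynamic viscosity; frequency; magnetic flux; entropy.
magnetic flux

magnetic flux density should have units dimensionally equivalent to kg / (A * s^2) (e.g. T).
The given unit 'T·m²' reduces to kg * m^2 / (A * s^2). Of the listed options, that is the dimensionality of magnetic flux.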